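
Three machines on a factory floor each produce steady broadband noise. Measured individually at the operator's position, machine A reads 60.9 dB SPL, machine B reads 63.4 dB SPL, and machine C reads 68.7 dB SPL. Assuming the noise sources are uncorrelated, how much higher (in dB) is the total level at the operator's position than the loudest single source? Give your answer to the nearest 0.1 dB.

1.6 dB

Incoherent sources sum as intensities:
L_total = 10·log₁₀(10^(60.9/10) + 10^(63.4/10) + 10^(68.7/10)) = 70.35 dB SPL.
Excess over the loudest (68.7 dB): 70.35 − 68.7 = 1.6 dB.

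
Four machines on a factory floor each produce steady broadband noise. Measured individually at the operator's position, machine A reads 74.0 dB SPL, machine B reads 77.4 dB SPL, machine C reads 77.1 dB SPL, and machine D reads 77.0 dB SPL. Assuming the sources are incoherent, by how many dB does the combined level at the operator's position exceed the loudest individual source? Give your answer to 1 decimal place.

5.2 dB

Uncorrelated sources add in intensity (power), not in dB.
L_total = 10·log₁₀(10^(74.0/10) + 10^(77.4/10) + 10^(77.1/10) + 10^(77.0/10)) = 82.59 dB SPL.
Excess over the loudest (77.4 dB): 82.59 − 77.4 = 5.2 dB.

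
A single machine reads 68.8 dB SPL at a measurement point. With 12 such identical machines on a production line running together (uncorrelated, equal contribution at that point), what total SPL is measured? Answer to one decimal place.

12 equal incoherent sources raise the level by 10·log₁₀(12) = 10.79 dB.
L_total = 68.8 + 10.79 = 79.6 dB SPL.

79.6 dB SPL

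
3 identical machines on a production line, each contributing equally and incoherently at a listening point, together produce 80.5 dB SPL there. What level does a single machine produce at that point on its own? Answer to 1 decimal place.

75.7 dB SPL

3 equal incoherent sources add 10·log₁₀(3) = 4.77 dB over one source.
L_one = 80.5 − 4.77 = 75.7 dB SPL.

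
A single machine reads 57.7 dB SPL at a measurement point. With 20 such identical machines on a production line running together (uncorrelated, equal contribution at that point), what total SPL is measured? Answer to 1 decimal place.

70.7 dB SPL

20 equal incoherent sources raise the level by 10·log₁₀(20) = 13.01 dB.
L_total = 57.7 + 13.01 = 70.7 dB SPL.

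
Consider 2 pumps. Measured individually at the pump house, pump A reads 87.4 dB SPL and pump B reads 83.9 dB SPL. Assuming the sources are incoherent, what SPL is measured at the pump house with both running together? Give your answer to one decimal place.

89.0 dB SPL

Add the sources as powers (linear), then convert back to dB:
L_total = 10·log₁₀(10^(87.4/10) + 10^(83.9/10)) = 10·log₁₀(795000000) = 89.0 dB SPL.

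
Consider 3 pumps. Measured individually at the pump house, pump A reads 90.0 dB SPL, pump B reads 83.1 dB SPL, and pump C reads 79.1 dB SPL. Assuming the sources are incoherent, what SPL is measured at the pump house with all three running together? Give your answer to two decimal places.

91.09 dB SPL

Uncorrelated sources add in intensity (power), not in dB.
L_total = 10·log₁₀(10^(90.0/10) + 10^(83.1/10) + 10^(79.1/10)) = 10·log₁₀(1285000000) = 91.09 dB SPL.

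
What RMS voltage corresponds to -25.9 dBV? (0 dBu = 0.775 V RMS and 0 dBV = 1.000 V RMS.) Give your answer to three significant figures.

0.0507 V

V = 1.000 V × 10^(-25.9/20).
= 1.000 × 0.05070 = 0.0507 V.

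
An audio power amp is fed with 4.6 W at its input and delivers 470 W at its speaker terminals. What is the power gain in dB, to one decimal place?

20.1 dB

Power ratio → dB uses the 10·log₁₀ form:
10·log₁₀(470/4.6) = 10·log₁₀(102.2) = 20.1 dB.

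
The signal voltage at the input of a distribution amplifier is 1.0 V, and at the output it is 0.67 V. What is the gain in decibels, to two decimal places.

Voltage ratio → dB uses the 20·log₁₀ form:
20·log₁₀(0.67/1.0) = 20·log₁₀(0.6700) = -3.48 dB.

-3.48 dB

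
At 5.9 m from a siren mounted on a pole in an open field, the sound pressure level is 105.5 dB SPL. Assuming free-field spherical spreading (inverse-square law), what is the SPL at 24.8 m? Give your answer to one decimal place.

Inverse-square spreading gives ΔL = −20·log₁₀(d₂/d₁).
ΔL = −20·log₁₀(24.8/5.9) = -12.47 dB, so L₂ = 105.5 + (-12.47) = 93.0 dB SPL.

93.0 dB SPL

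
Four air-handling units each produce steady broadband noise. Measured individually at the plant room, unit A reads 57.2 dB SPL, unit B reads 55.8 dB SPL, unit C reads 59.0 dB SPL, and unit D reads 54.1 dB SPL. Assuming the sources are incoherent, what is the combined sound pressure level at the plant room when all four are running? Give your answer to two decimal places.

62.91 dB SPL

Uncorrelated sources add in intensity (power), not in dB.
L_total = 10·log₁₀(10^(57.2/10) + 10^(55.8/10) + 10^(59.0/10) + 10^(54.1/10)) = 10·log₁₀(1956000) = 62.91 dB SPL.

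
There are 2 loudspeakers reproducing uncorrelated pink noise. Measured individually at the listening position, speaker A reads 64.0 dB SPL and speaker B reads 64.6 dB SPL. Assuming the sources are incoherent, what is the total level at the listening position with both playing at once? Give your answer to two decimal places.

67.32 dB SPL

Incoherent sources sum as intensities:
L_total = 10·log₁₀(10^(64.0/10) + 10^(64.6/10)) = 10·log₁₀(5396000) = 67.32 dB SPL.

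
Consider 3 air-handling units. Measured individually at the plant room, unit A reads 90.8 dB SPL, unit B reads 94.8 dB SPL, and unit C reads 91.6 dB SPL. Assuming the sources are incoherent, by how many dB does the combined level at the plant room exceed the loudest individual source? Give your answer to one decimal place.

Incoherent sources sum as intensities:
L_total = 10·log₁₀(10^(90.8/10) + 10^(94.8/10) + 10^(91.6/10)) = 97.53 dB SPL.
Excess over the loudest (94.8 dB): 97.53 − 94.8 = 2.7 dB.

2.7 dB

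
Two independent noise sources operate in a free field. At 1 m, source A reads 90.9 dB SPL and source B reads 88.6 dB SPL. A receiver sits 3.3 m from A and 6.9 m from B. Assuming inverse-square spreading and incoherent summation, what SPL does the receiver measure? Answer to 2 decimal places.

81.08 dB SPL

At the listener: L_A = 90.9 − 20·log₁₀(3.3) = 80.530 dB; L_B = 88.6 − 20·log₁₀(6.9) = 71.823 dB.
Combined: 10·log₁₀(10^(80.530/10)+10^(71.823/10)) = 81.08 dB SPL.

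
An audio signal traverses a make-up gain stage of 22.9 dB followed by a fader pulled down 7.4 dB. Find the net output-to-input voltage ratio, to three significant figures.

Net gain = 22.9 + (−7.4) = 15.5 dB.
Voltage ratio = 10^(15.5/20) = 5.96.

5.96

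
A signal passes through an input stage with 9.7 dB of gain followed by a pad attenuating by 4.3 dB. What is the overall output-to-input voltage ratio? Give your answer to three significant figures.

Net gain = 9.7 + (−4.3) = 5.4 dB.
Voltage ratio = 10^(5.4/20) = 1.86.

1.86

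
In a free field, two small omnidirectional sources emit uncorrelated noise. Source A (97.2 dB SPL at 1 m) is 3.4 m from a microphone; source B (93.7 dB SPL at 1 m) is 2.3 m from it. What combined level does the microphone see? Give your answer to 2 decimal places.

89.53 dB SPL

At the listener: L_A = 97.2 − 20·log₁₀(3.4) = 86.570 dB; L_B = 93.7 − 20·log₁₀(2.3) = 86.465 dB.
Combined: 10·log₁₀(10^(86.570/10)+10^(86.465/10)) = 89.53 dB SPL.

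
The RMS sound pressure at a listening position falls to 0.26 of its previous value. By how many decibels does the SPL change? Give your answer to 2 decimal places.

SPL change from a pressure ratio uses the 20·log₁₀ form:
20·log₁₀(0.26) = -11.70 dB.

-11.70 dB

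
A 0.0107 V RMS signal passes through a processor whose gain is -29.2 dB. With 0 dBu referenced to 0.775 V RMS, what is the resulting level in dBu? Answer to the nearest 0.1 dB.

Input level: 20·log₁₀(0.0107/0.775) = -37.20 dBu.
Output: -37.20 − 29.2 = -66.4 dBu.

-66.4 dBu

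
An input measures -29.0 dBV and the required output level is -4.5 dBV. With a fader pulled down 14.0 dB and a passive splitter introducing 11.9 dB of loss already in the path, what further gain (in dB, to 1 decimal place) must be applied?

50.4 dB

The required make-up gain is the shortfall in the dB sum.
G = -4.5 − (-29.0) + 14.0 + 11.9 = 50.4 dB.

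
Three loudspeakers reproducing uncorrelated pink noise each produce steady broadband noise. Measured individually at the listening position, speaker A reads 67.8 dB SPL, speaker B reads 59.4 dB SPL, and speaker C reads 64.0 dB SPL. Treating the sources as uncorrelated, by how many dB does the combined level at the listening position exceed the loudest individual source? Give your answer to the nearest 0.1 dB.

1.9 dB

Uncorrelated sources add in intensity (power), not in dB.
L_total = 10·log₁₀(10^(67.8/10) + 10^(59.4/10) + 10^(64.0/10)) = 69.74 dB SPL.
Excess over the loudest (67.8 dB): 69.74 − 67.8 = 1.9 dB.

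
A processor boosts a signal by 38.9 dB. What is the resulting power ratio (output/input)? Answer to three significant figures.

7760

Power ratio = 10^(dB/10).
10^(38.9/10) = 10^(3.890) = 7760.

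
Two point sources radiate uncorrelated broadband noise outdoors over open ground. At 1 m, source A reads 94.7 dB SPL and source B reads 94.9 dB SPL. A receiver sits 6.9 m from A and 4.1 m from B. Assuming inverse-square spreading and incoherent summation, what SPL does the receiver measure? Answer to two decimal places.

At the listener: L_A = 94.7 − 20·log₁₀(6.9) = 77.923 dB; L_B = 94.9 − 20·log₁₀(4.1) = 82.644 dB.
Combined: 10·log₁₀(10^(77.923/10)+10^(82.644/10)) = 83.91 dB SPL.

83.91 dB SPL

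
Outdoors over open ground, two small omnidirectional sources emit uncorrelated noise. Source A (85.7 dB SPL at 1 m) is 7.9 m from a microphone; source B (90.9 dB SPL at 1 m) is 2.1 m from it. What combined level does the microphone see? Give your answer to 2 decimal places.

84.55 dB SPL

At the listener: L_A = 85.7 − 20·log₁₀(7.9) = 67.747 dB; L_B = 90.9 − 20·log₁₀(2.1) = 84.456 dB.
Combined: 10·log₁₀(10^(67.747/10)+10^(84.456/10)) = 84.55 dB SPL.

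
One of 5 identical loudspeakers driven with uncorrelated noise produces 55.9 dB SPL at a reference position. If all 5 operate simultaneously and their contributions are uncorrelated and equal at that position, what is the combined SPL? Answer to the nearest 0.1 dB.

5 equal incoherent sources raise the level by 10·log₁₀(5) = 6.99 dB.
L_total = 55.9 + 6.99 = 62.9 dB SPL.

62.9 dB SPL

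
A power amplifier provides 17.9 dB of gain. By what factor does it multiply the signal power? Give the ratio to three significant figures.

61.7

Power ratio = 10^(dB/10).
10^(17.9/10) = 10^(1.790) = 61.7.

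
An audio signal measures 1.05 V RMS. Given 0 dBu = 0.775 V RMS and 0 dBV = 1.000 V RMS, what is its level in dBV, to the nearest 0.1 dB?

dBV = 20·log₁₀(V / 1.000 V).
20·log₁₀(1.05/1.000) = +0.4 dBV.

+0.4 dBV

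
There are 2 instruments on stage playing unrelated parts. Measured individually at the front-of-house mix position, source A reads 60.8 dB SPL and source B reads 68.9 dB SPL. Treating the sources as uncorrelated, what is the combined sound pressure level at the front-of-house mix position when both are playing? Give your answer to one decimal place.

69.5 dB SPL

Incoherent sources sum as intensities:
L_total = 10·log₁₀(10^(60.8/10) + 10^(68.9/10)) = 10·log₁₀(8965000) = 69.5 dB SPL.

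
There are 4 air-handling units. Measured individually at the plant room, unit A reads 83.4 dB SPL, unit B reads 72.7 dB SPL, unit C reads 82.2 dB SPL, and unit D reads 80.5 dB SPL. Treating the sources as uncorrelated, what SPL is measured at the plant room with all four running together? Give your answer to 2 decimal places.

Add the sources as powers (linear), then convert back to dB:
L_total = 10·log₁₀(10^(83.4/10) + 10^(72.7/10) + 10^(82.2/10) + 10^(80.5/10)) = 10·log₁₀(515600000) = 87.12 dB SPL.

87.12 dB SPL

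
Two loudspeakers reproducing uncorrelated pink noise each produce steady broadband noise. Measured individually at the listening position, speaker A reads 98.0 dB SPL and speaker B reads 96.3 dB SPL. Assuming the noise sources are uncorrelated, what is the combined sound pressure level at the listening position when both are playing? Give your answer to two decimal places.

100.24 dB SPL

Uncorrelated sources add in intensity (power), not in dB.
L_total = 10·log₁₀(10^(98.0/10) + 10^(96.3/10)) = 10·log₁₀(10575000000) = 100.24 dB SPL.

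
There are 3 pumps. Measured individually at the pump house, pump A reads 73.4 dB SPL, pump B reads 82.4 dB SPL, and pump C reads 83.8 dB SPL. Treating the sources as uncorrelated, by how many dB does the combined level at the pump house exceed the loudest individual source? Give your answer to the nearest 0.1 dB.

Uncorrelated sources add in intensity (power), not in dB.
L_total = 10·log₁₀(10^(73.4/10) + 10^(82.4/10) + 10^(83.8/10)) = 86.39 dB SPL.
Excess over the loudest (83.8 dB): 86.39 − 83.8 = 2.6 dB.

2.6 dB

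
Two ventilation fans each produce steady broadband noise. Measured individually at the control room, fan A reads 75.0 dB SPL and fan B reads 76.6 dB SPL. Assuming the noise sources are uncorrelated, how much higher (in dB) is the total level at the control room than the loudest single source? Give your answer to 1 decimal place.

Incoherent sources sum as intensities:
L_total = 10·log₁₀(10^(75.0/10) + 10^(76.6/10)) = 78.88 dB SPL.
Excess over the loudest (76.6 dB): 78.88 − 76.6 = 2.3 dB.

2.3 dB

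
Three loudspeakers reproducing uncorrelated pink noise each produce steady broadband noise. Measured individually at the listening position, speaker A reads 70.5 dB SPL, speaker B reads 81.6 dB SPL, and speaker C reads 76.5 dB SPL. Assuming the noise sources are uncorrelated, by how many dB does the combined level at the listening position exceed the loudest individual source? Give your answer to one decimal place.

1.4 dB

Add the sources as powers (linear), then convert back to dB:
L_total = 10·log₁₀(10^(70.5/10) + 10^(81.6/10) + 10^(76.5/10)) = 83.02 dB SPL.
Excess over the loudest (81.6 dB): 83.02 − 81.6 = 1.4 dB.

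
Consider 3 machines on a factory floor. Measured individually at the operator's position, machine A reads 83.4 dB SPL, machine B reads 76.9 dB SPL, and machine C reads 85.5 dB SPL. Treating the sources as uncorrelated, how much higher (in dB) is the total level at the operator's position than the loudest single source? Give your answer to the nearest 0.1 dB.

Add the sources as powers (linear), then convert back to dB:
L_total = 10·log₁₀(10^(83.4/10) + 10^(76.9/10) + 10^(85.5/10)) = 87.94 dB SPL.
Excess over the loudest (85.5 dB): 87.94 − 85.5 = 2.4 dB.

2.4 dB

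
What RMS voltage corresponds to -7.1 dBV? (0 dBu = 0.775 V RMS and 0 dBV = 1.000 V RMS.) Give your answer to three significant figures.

0.442 V

V = 1.000 V × 10^(-7.1/20).
= 1.000 × 0.4416 = 0.442 V.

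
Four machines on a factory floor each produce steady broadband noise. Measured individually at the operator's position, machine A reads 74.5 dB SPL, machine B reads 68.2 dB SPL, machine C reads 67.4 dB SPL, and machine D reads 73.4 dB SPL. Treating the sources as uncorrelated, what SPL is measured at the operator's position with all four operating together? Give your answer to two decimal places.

77.94 dB SPL

Add the sources as powers (linear), then convert back to dB:
L_total = 10·log₁₀(10^(74.5/10) + 10^(68.2/10) + 10^(67.4/10) + 10^(73.4/10)) = 10·log₁₀(62160000) = 77.94 dB SPL.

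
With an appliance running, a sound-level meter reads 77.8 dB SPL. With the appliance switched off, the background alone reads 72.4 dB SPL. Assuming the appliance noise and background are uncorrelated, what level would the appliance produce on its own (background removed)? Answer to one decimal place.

76.3 dB SPL

Remove the background by subtracting linear intensities:
L_src = 10·log₁₀(10^(77.8/10) − 10^(72.4/10)) = 10·log₁₀(42880000) = 76.3 dB SPL.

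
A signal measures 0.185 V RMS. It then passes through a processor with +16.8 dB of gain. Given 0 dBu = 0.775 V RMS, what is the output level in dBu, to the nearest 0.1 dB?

+4.4 dBu

Input level: 20·log₁₀(0.185/0.775) = -12.44 dBu.
Output: -12.44 + 16.8 = +4.4 dBu.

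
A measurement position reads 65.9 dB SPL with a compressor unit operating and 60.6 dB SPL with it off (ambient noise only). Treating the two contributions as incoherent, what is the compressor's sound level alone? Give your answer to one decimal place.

Background correction is a power subtraction:
L_src = 10·log₁₀(10^(65.9/10) − 10^(60.6/10)) = 10·log₁₀(2742000) = 64.4 dB SPL.

64.4 dB SPL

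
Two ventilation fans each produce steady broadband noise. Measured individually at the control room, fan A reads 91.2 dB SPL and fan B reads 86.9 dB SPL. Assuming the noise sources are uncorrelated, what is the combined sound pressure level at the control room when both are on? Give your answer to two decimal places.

92.57 dB SPL

Add the sources as powers (linear), then convert back to dB:
L_total = 10·log₁₀(10^(91.2/10) + 10^(86.9/10)) = 10·log₁₀(1808000000) = 92.57 dB SPL.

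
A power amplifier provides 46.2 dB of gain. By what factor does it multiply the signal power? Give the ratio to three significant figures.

Power ratio = 10^(dB/10).
10^(46.2/10) = 10^(4.620) = 41700.

41700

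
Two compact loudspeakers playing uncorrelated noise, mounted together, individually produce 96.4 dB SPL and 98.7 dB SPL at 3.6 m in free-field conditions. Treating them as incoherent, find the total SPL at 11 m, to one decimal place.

Combined at 3.6 m: 10·log₁₀(10^(96.4/10)+10^(98.7/10)) = 100.71 dB SPL.
Then apply −20·log₁₀(11/3.6) = -9.70 dB → 91.0 dB SPL.

91.0 dB SPL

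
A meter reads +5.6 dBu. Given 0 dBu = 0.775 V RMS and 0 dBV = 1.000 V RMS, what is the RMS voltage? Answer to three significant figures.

1.48 V

V = 0.775 V × 10^(+5.6/20).
= 0.775 × 1.905 = 1.48 V.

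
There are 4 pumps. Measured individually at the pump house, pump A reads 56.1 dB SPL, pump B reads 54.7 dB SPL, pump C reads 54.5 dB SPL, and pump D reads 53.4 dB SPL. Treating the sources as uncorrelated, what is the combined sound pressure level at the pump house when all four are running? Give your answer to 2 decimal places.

60.80 dB SPL

Add the sources as powers (linear), then convert back to dB:
L_total = 10·log₁₀(10^(56.1/10) + 10^(54.7/10) + 10^(54.5/10) + 10^(53.4/10)) = 10·log₁₀(1203000) = 60.80 dB SPL.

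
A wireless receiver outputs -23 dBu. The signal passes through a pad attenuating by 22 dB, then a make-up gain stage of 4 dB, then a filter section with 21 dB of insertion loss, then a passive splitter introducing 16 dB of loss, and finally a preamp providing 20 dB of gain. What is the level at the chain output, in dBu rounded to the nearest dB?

-58 dBu

Gain stages sum in dB:
-23 − 22 + 4 − 21 − 16 + 20 = -58 dBu.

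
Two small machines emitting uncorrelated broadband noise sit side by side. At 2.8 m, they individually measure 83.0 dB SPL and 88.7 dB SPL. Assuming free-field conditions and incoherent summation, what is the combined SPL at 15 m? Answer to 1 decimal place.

75.2 dB SPL

Combined at 2.8 m: 10·log₁₀(10^(83.0/10)+10^(88.7/10)) = 89.74 dB SPL.
Then apply −20·log₁₀(15/2.8) = -14.58 dB → 75.2 dB SPL.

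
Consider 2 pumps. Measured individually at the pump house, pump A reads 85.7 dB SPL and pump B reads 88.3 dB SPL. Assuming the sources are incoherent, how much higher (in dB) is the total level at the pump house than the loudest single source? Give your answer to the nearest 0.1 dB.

1.9 dB

Uncorrelated sources add in intensity (power), not in dB.
L_total = 10·log₁₀(10^(85.7/10) + 10^(88.3/10)) = 90.20 dB SPL.
Excess over the loudest (88.3 dB): 90.20 − 88.3 = 1.9 dB.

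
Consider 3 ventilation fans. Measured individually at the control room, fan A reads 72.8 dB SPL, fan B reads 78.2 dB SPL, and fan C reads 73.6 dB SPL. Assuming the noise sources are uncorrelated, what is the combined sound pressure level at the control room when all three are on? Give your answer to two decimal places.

80.34 dB SPL

Uncorrelated sources add in intensity (power), not in dB.
L_total = 10·log₁₀(10^(72.8/10) + 10^(78.2/10) + 10^(73.6/10)) = 10·log₁₀(108000000) = 80.34 dB SPL.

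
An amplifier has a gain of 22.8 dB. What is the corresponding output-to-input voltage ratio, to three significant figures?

13.8

Voltage ratio = 10^(dB/20).
10^(22.8/20) = 10^(1.140) = 13.8.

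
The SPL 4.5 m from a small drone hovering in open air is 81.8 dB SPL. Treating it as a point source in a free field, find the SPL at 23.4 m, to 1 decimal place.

67.5 dB SPL

For a point source in a free field, ΔL = −20·log₁₀(d₂/d₁).
ΔL = −20·log₁₀(23.4/4.5) = -14.32 dB, so L₂ = 81.8 + (-14.32) = 67.5 dB SPL.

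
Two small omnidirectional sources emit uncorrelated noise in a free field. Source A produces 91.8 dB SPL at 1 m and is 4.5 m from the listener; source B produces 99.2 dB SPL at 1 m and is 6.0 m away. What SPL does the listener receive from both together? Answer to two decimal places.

At the listener: L_A = 91.8 − 20·log₁₀(4.5) = 78.736 dB; L_B = 99.2 − 20·log₁₀(6.0) = 83.637 dB.
Combined: 10·log₁₀(10^(78.736/10)+10^(83.637/10)) = 84.85 dB SPL.

84.85 dB SPL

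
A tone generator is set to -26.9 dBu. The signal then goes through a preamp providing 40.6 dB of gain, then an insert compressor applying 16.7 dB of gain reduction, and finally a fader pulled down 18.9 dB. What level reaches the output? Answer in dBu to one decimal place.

In dB, series stages simply add:
-26.9 + 40.6 − 16.7 − 18.9 = -21.9 dBu.

-21.9 dBu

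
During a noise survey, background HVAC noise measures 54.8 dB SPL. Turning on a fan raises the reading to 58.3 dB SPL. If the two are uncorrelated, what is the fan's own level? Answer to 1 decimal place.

Subtract intensities: L_src = 10·log₁₀(10^(L_total/10) − 10^(L_bg/10)).
L_src = 10·log₁₀(10^(58.3/10) − 10^(54.8/10)) = 10·log₁₀(374100) = 55.7 dB SPL.

55.7 dB SPL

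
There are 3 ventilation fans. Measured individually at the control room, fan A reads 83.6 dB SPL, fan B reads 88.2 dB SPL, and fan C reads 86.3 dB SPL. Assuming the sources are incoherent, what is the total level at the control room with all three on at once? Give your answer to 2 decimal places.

91.19 dB SPL

Incoherent sources sum as intensities:
L_total = 10·log₁₀(10^(83.6/10) + 10^(88.2/10) + 10^(86.3/10)) = 10·log₁₀(1316000000) = 91.19 dB SPL.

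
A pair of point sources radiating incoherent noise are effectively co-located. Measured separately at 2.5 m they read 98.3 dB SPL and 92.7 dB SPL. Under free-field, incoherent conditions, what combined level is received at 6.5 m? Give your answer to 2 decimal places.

91.06 dB SPL

Combined at 2.5 m: 10·log₁₀(10^(98.3/10)+10^(92.7/10)) = 99.357 dB SPL.
Then apply −20·log₁₀(6.5/2.5) = -8.299 dB → 91.06 dB SPL.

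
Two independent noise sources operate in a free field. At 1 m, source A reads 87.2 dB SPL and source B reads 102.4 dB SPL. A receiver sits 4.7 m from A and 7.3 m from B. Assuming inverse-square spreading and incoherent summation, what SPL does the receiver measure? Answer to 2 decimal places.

At the listener: L_A = 87.2 − 20·log₁₀(4.7) = 73.758 dB; L_B = 102.4 − 20·log₁₀(7.3) = 85.134 dB.
Combined: 10·log₁₀(10^(73.758/10)+10^(85.134/10)) = 85.44 dB SPL.

85.44 dB SPL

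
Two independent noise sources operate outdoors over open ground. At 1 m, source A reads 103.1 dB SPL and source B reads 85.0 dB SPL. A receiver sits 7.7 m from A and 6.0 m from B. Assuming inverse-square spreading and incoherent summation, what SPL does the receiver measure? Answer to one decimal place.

85.5 dB SPL

At the listener: L_A = 103.1 − 20·log₁₀(7.7) = 85.37 dB; L_B = 85.0 − 20·log₁₀(6.0) = 69.44 dB.
Combined: 10·log₁₀(10^(85.37/10)+10^(69.44/10)) = 85.5 dB SPL.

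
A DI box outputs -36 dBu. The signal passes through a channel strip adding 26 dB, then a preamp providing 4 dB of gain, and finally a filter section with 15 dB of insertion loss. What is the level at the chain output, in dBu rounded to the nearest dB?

In dB, series stages simply add:
-36 + 26 + 4 − 15 = -21 dBu.

-21 dBu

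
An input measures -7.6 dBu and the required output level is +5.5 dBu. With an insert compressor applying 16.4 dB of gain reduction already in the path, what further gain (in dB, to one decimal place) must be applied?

29.5 dB

The required make-up gain is the shortfall in the dB sum.
G = +5.5 − (-7.6) + 16.4 = 29.5 dB.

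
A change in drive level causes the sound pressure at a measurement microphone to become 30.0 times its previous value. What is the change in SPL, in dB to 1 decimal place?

Sound pressure is an amplitude quantity: ΔL = 20·log₁₀(p₂/p₁).
20·log₁₀(30.0) = 29.5 dB.

29.5 dB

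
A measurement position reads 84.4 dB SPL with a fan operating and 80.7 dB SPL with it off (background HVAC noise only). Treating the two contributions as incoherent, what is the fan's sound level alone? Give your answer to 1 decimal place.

82.0 dB SPL

Remove the background by subtracting linear intensities:
L_src = 10·log₁₀(10^(84.4/10) − 10^(80.7/10)) = 10·log₁₀(157900000) = 82.0 dB SPL.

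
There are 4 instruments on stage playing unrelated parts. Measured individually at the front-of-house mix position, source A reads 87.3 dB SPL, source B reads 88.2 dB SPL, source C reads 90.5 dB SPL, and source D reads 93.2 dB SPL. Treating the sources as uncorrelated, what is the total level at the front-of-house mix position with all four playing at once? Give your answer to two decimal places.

96.44 dB SPL

Add the sources as powers (linear), then convert back to dB:
L_total = 10·log₁₀(10^(87.3/10) + 10^(88.2/10) + 10^(90.5/10) + 10^(93.2/10)) = 10·log₁₀(4409000000) = 96.44 dB SPL.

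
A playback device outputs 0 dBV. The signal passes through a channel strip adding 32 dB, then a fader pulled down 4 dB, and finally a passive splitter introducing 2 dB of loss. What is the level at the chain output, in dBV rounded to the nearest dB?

+26 dBV

Cascaded gains and losses add directly in dB.
0 + 32 − 4 − 2 = +26 dBV.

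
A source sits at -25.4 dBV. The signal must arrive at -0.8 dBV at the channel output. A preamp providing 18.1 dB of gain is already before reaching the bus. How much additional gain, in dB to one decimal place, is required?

The required make-up gain is the shortfall in the dB sum.
G = -0.8 − (-25.4) − 18.1 = 6.5 dB.

6.5 dB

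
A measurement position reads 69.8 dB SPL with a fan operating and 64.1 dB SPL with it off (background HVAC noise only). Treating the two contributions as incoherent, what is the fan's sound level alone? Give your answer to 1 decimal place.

68.4 dB SPL

Subtract intensities: L_src = 10·log₁₀(10^(L_total/10) − 10^(L_bg/10)).
L_src = 10·log₁₀(10^(69.8/10) − 10^(64.1/10)) = 10·log₁₀(6980000) = 68.4 dB SPL.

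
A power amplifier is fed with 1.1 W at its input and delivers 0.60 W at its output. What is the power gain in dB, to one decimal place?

-2.6 dB

Power ratio → dB uses the 10·log₁₀ form:
10·log₁₀(0.60/1.1) = 10·log₁₀(0.5455) = -2.6 dB.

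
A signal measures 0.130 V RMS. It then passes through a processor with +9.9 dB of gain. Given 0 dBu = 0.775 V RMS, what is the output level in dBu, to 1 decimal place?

-5.6 dBu

Input level: 20·log₁₀(0.130/0.775) = -15.51 dBu.
Output: -15.51 + 9.9 = -5.6 dBu.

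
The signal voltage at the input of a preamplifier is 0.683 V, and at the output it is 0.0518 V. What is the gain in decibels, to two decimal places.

-22.40 dB

Voltage ratio → dB uses the 20·log₁₀ form:
20·log₁₀(0.0518/0.683) = 20·log₁₀(0.07584) = -22.40 dB.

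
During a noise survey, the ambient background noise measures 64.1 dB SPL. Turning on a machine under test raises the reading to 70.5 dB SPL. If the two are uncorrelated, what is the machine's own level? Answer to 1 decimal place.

Remove the background by subtracting linear intensities:
L_src = 10·log₁₀(10^(70.5/10) − 10^(64.1/10)) = 10·log₁₀(8650000) = 69.4 dB SPL.

69.4 dB SPL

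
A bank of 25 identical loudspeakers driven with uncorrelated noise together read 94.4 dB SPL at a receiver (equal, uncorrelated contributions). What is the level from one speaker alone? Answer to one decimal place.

80.4 dB SPL

25 equal incoherent sources add 10·log₁₀(25) = 13.98 dB over one source.
L_one = 94.4 − 13.98 = 80.4 dB SPL.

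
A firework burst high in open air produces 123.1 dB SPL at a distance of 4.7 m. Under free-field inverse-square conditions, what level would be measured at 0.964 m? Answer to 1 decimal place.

Free-field point source: level drops by 20·log₁₀ of the distance ratio.
ΔL = −20·log₁₀(0.964/4.7) = 13.76 dB, so L₂ = 123.1 + (13.76) = 136.9 dB SPL.

136.9 dB SPL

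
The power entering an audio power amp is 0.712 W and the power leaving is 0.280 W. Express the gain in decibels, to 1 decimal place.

-4.1 dB

For a power ratio, dB = 10·log₁₀(P₂/P₁).
10·log₁₀(0.280/0.712) = 10·log₁₀(0.3933) = -4.1 dB.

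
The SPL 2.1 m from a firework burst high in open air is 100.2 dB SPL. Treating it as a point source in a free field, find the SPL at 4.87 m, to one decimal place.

Free-field point source: level drops by 20·log₁₀ of the distance ratio.
ΔL = −20·log₁₀(4.87/2.1) = -7.31 dB, so L₂ = 100.2 + (-7.31) = 92.9 dB SPL.

92.9 dB SPL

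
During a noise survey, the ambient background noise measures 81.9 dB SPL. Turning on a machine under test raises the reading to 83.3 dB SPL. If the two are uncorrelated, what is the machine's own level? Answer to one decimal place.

Subtract intensities: L_src = 10·log₁₀(10^(L_total/10) − 10^(L_bg/10)).
L_src = 10·log₁₀(10^(83.3/10) − 10^(81.9/10)) = 10·log₁₀(58910000) = 77.7 dB SPL.

77.7 dB SPL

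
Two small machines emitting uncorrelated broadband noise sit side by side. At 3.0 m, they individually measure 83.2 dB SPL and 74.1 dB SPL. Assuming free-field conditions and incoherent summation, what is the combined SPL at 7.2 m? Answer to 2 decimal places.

76.10 dB SPL

Combined at 3.0 m: 10·log₁₀(10^(83.2/10)+10^(74.1/10)) = 83.704 dB SPL.
Then apply −20·log₁₀(7.2/3.0) = -7.604 dB → 76.10 dB SPL.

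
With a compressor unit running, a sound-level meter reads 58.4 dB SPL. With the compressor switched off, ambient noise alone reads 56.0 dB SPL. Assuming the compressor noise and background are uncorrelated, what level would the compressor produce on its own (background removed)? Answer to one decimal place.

Subtract intensities: L_src = 10·log₁₀(10^(L_total/10) − 10^(L_bg/10)).
L_src = 10·log₁₀(10^(58.4/10) − 10^(56.0/10)) = 10·log₁₀(293700) = 54.7 dB SPL.

54.7 dB SPL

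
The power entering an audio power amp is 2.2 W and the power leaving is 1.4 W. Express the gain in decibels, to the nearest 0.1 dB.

For a power ratio, dB = 10·log₁₀(P₂/P₁).
10·log₁₀(1.4/2.2) = 10·log₁₀(0.6364) = -2.0 dB.

-2.0 dB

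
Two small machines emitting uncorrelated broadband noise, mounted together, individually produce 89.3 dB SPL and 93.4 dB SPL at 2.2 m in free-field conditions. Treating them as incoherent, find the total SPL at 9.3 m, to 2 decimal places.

Combined at 2.2 m: 10·log₁₀(10^(89.3/10)+10^(93.4/10)) = 94.827 dB SPL.
Then apply −20·log₁₀(9.3/2.2) = -12.521 dB → 82.31 dB SPL.

82.31 dB SPL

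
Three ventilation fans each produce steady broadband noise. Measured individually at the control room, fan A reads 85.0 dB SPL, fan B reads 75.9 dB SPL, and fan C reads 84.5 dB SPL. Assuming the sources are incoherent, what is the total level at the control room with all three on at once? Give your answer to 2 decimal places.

88.04 dB SPL

Incoherent sources sum as intensities:
L_total = 10·log₁₀(10^(85.0/10) + 10^(75.9/10) + 10^(84.5/10)) = 10·log₁₀(637000000) = 88.04 dB SPL.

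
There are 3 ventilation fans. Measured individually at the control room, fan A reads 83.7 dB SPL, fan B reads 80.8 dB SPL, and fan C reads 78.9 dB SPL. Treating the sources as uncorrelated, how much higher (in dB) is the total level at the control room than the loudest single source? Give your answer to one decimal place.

Uncorrelated sources add in intensity (power), not in dB.
L_total = 10·log₁₀(10^(83.7/10) + 10^(80.8/10) + 10^(78.9/10)) = 86.36 dB SPL.
Excess over the loudest (83.7 dB): 86.36 − 83.7 = 2.7 dB.

2.7 dB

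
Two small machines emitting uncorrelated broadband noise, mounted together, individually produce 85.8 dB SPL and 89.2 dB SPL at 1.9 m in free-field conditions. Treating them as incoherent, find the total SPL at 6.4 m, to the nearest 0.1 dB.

Combined at 1.9 m: 10·log₁₀(10^(85.8/10)+10^(89.2/10)) = 90.83 dB SPL.
Then apply −20·log₁₀(6.4/1.9) = -10.55 dB → 80.3 dB SPL.

80.3 dB SPL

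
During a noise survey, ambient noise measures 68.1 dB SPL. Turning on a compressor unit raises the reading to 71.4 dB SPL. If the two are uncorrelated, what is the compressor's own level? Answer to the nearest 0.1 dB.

Background correction is a power subtraction:
L_src = 10·log₁₀(10^(71.4/10) − 10^(68.1/10)) = 10·log₁₀(7347000) = 68.7 dB SPL.

68.7 dB SPL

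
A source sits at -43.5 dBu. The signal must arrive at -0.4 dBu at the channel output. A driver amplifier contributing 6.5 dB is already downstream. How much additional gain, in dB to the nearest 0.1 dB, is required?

The required make-up gain is the shortfall in the dB sum.
G = -0.4 − (-43.5) − 6.5 = 36.6 dB.

36.6 dB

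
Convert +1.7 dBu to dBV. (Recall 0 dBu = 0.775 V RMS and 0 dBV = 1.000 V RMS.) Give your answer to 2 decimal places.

The offset between the scales is 20·log₁₀(0.775/1.000) = −2.214 dB.
So dBV = +1.7 − 2.214 = -0.51 dBV.

-0.51 dBV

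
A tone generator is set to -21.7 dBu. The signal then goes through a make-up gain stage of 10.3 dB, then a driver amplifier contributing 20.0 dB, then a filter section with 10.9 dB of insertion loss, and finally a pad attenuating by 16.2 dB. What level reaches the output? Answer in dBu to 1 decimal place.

-18.5 dBu

In dB, series stages simply add:
-21.7 + 10.3 + 20.0 − 10.9 − 16.2 = -18.5 dBu.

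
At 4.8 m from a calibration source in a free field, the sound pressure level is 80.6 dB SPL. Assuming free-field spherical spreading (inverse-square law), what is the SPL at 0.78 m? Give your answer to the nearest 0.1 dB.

For a point source in a free field, ΔL = −20·log₁₀(d₂/d₁).
ΔL = −20·log₁₀(0.78/4.8) = 15.78 dB, so L₂ = 80.6 + (15.78) = 96.4 dB SPL.

96.4 dB SPL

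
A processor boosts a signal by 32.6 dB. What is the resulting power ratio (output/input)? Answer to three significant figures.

1820

Power ratio = 10^(dB/10).
10^(32.6/10) = 10^(3.260) = 1820.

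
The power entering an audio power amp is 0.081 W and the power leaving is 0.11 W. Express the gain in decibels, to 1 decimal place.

For a power ratio, dB = 10·log₁₀(P₂/P₁).
10·log₁₀(0.11/0.081) = 10·log₁₀(1.358) = 1.3 dB.

1.3 dB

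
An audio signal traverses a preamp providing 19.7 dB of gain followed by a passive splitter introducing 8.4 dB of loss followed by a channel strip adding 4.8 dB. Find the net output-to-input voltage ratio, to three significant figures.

6.38

Net gain = 19.7 + (−8.4) + 4.8 = 16.1 dB.
Voltage ratio = 10^(16.1/20) = 6.38.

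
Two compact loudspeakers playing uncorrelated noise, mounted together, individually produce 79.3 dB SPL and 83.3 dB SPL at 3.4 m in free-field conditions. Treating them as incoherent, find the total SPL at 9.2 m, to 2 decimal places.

76.11 dB SPL

Combined at 3.4 m: 10·log₁₀(10^(79.3/10)+10^(83.3/10)) = 84.755 dB SPL.
Then apply −20·log₁₀(9.2/3.4) = -8.646 dB → 76.11 dB SPL.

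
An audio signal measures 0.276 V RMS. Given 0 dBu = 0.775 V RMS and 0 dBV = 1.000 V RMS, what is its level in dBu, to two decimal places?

dBu = 20·log₁₀(V / 0.775 V).
20·log₁₀(0.276/0.775) = -8.97 dBu.

-8.97 dBu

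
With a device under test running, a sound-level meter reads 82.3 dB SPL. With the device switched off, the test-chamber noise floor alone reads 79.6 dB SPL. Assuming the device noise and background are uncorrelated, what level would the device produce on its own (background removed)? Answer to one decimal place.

79.0 dB SPL

Background correction is a power subtraction:
L_src = 10·log₁₀(10^(82.3/10) − 10^(79.6/10)) = 10·log₁₀(78620000) = 79.0 dB SPL.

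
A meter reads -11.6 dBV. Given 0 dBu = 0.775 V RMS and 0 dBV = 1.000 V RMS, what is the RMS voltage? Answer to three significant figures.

V = 1.000 V × 10^(-11.6/20).
= 1.000 × 0.2630 = 0.263 V.

0.263 V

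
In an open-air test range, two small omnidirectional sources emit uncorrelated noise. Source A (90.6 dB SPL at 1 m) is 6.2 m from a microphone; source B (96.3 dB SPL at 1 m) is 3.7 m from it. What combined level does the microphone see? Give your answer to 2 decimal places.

85.33 dB SPL

At the listener: L_A = 90.6 − 20·log₁₀(6.2) = 74.752 dB; L_B = 96.3 − 20·log₁₀(3.7) = 84.936 dB.
Combined: 10·log₁₀(10^(74.752/10)+10^(84.936/10)) = 85.33 dB SPL.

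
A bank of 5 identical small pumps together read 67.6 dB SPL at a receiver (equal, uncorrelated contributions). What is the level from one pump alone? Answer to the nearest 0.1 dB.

5 equal incoherent sources add 10·log₁₀(5) = 6.99 dB over one source.
L_one = 67.6 − 6.99 = 60.6 dB SPL.

60.6 dB SPL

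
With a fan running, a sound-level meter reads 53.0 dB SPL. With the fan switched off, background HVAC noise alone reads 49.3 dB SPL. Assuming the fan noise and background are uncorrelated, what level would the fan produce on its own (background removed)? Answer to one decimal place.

Background correction is a power subtraction:
L_src = 10·log₁₀(10^(53.0/10) − 10^(49.3/10)) = 10·log₁₀(114400) = 50.6 dB SPL.

50.6 dB SPL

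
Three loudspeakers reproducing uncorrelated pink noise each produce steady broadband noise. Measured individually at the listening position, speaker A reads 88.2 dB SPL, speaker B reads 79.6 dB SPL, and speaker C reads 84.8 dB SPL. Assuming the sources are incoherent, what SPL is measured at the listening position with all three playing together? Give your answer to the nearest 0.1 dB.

Uncorrelated sources add in intensity (power), not in dB.
L_total = 10·log₁₀(10^(88.2/10) + 10^(79.6/10) + 10^(84.8/10)) = 10·log₁₀(1054000000) = 90.2 dB SPL.

90.2 dB SPL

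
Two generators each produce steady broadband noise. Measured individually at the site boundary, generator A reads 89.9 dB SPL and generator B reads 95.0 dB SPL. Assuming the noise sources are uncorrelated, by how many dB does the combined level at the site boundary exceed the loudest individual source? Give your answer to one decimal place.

Uncorrelated sources add in intensity (power), not in dB.
L_total = 10·log₁₀(10^(89.9/10) + 10^(95.0/10)) = 96.17 dB SPL.
Excess over the loudest (95.0 dB): 96.17 − 95.0 = 1.2 dB.

1.2 dB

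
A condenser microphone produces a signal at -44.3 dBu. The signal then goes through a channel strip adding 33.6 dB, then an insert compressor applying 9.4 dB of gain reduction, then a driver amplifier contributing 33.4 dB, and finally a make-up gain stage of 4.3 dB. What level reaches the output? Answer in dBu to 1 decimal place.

In dB, series stages simply add:
-44.3 + 33.6 − 9.4 + 33.4 + 4.3 = +17.6 dBu.

+17.6 dBu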